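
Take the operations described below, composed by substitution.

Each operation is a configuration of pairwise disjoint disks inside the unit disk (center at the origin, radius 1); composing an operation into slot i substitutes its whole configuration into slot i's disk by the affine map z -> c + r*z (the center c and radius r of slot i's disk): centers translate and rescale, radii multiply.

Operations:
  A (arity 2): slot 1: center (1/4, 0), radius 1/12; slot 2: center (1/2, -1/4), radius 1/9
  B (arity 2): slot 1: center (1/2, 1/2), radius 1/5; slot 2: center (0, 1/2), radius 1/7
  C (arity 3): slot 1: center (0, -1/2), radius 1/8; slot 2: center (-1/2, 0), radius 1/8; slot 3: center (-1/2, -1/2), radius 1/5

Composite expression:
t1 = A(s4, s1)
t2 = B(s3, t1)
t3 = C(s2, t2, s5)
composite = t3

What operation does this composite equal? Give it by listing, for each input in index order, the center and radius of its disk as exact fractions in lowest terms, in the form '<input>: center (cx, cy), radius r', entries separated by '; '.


Below C, radii multiply path by path; the s-disk centers shift.
input s2: composing its 1 substitution step yields center (0, -1/2), radius 1/8
input s3: composing its 2 substitution steps yields center (-7/16, 1/16), radius 1/40
input s4: composing its 3 substitution steps yields center (-111/224, 1/16), radius 1/672
input s1: composing its 3 substitution steps yields center (-55/112, 13/224), radius 1/504
input s5: composing its 1 substitution step yields center (-1/2, -1/2), radius 1/5

s1: center (-55/112, 13/224), radius 1/504; s2: center (0, -1/2), radius 1/8; s3: center (-7/16, 1/16), radius 1/40; s4: center (-111/224, 1/16), radius 1/672; s5: center (-1/2, -1/2), radius 1/5


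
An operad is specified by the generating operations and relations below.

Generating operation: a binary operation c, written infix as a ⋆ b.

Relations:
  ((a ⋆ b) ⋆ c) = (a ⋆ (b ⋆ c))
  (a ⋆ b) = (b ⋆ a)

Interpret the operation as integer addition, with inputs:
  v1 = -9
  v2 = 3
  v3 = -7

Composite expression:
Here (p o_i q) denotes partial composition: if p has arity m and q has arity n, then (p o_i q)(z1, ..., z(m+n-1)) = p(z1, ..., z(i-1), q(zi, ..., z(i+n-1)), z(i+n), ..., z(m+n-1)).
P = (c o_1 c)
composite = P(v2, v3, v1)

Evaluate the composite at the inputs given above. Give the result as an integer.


(v2 ⋆ v3) = -4
((v2 ⋆ v3) ⋆ v1) = -13

-13


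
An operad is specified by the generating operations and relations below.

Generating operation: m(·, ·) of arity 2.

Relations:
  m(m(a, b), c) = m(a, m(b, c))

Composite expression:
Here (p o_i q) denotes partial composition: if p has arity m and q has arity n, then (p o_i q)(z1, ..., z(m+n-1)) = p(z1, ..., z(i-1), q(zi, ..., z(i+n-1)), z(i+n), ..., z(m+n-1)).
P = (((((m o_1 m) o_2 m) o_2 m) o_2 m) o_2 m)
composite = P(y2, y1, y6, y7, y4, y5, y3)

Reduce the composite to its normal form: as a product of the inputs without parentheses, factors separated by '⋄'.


y2 ⋄ y1 ⋄ y6 ⋄ y7 ⋄ y4 ⋄ y5 ⋄ y3

Key point: m is associative — brackets drop, the y-order remains.
m(y1, y6) collapses to y1 ⋄ y6
m(m(y1, y6), y7) collapses to y1 ⋄ y6 ⋄ y7
m(m(m(y1, y6), y7), y4) collapses to y1 ⋄ y6 ⋄ y7 ⋄ y4
m(m(m(m(y1, y6), y7), y4), y5) collapses to y1 ⋄ y6 ⋄ y7 ⋄ y4 ⋄ y5
m(y2, m(m(m(m(y1, y6), y7), y4), y5)) collapses to y2 ⋄ y1 ⋄ y6 ⋄ y7 ⋄ y4 ⋄ y5
m(m(y2, m(m(m(m(y1, y6), y7), y4), y5)), y3) collapses to y2 ⋄ y1 ⋄ y6 ⋄ y7 ⋄ y4 ⋄ y5 ⋄ y3


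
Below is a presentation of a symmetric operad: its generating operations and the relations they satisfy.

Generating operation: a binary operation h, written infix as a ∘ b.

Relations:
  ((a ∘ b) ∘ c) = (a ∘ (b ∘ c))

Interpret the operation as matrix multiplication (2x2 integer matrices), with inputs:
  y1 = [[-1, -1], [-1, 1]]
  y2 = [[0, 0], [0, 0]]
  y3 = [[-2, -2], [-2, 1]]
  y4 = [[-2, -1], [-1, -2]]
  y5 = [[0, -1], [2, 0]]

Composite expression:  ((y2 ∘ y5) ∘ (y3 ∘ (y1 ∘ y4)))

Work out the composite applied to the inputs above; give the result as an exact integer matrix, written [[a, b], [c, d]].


[[0, 0], [0, 0]]


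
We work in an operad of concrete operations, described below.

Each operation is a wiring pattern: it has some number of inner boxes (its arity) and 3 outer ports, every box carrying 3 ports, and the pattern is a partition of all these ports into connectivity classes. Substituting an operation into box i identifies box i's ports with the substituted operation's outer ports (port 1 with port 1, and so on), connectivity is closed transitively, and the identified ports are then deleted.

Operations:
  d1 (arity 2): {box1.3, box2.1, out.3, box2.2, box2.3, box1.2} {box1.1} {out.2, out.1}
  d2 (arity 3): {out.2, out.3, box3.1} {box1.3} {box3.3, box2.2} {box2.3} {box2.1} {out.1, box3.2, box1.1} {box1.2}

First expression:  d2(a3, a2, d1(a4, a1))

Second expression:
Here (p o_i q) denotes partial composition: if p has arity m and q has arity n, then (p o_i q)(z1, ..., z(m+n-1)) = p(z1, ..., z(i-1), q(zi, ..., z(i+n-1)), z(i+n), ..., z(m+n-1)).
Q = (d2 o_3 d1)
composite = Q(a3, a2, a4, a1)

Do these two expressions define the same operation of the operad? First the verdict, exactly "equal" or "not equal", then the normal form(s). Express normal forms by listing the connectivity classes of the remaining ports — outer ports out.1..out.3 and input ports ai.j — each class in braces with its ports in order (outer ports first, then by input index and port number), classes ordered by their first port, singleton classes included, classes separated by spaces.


The first expression reduces to {out.1, out.2, out.3, a3.1} {a1.1, a1.2, a1.3, a2.2, a4.2, a4.3} {a2.1} {a2.3} {a3.2} {a3.3} {a4.1}
The second expression reduces to {out.1, out.2, out.3, a3.1} {a1.1, a1.2, a1.3, a2.2, a4.2, a4.3} {a2.1} {a2.3} {a3.2} {a3.3} {a4.1}
The forms coincide; equal.

equal: each reduces to {out.1, out.2, out.3, a3.1} {a1.1, a1.2, a1.3, a2.2, a4.2, a4.3} {a2.1} {a2.3} {a3.2} {a3.3} {a4.1}


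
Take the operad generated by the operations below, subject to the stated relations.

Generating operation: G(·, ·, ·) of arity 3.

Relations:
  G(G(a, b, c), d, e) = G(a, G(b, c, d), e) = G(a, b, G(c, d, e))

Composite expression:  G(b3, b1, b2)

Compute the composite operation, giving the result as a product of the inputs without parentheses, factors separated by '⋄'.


Under associativity of G, the answer is the b's in reading order.
G(b3, b1, b2) collapses to b3 ⋄ b1 ⋄ b2

b3 ⋄ b1 ⋄ b2


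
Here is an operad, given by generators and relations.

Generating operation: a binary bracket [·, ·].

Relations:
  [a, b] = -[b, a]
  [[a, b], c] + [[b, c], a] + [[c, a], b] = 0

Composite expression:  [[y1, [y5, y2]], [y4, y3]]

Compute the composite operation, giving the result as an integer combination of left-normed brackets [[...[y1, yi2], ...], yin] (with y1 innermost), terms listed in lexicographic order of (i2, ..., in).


[[[[y1, y2], y5], y3], y4] - [[[[y1, y2], y5], y4], y3] - [[[[y1, y5], y2], y3], y4] + [[[[y1, y5], y2], y4], y3]

Expand each bracket as ab - ba; the y1-initial words give the coefficients.
Composite bracket: [[y1, [y5, y2]], [y4, y3]]
Under [a, b] = ab - ba we get 16 signed associative words (2^4 = 16).
Keep just the words that open with y1:
  word y1y2y5y3y4 has sign +1, contributing +[[[[y1, y2], y5], y3], y4]
  word y1y2y5y4y3 has sign -1, contributing -[[[[y1, y2], y5], y4], y3]
  word y1y5y2y3y4 has sign -1, contributing -[[[[y1, y5], y2], y3], y4]
  word y1y5y2y4y3 has sign +1, contributing +[[[[y1, y5], y2], y4], y3]


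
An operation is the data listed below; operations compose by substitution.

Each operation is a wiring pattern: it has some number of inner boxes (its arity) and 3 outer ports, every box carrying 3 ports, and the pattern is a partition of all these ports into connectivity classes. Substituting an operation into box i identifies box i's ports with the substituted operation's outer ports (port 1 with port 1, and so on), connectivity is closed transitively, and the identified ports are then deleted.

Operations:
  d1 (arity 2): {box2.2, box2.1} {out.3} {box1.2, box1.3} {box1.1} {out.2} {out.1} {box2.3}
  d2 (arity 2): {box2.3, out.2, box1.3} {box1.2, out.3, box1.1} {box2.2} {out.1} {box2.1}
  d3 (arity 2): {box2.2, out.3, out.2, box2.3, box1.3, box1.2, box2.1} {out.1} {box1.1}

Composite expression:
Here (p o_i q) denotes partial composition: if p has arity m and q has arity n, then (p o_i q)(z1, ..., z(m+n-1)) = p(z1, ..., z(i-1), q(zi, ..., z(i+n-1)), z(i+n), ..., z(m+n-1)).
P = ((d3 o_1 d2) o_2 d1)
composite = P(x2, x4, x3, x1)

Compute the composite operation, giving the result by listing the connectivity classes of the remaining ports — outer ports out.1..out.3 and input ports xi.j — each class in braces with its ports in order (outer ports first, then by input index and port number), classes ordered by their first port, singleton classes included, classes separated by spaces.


{out.1} {out.2, out.3, x1.1, x1.2, x1.3, x2.1, x2.2, x2.3} {x3.1, x3.2} {x3.3} {x4.1} {x4.2, x4.3}


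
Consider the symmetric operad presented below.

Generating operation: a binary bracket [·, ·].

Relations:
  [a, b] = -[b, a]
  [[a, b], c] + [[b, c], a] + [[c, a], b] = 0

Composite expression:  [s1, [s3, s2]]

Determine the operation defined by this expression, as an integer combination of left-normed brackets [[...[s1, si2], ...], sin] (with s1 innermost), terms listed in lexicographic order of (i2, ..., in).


-[[s1, s2], s3] + [[s1, s3], s2]

Left-normed coefficients sit on the s1-initial expansion words.
Composite bracket: [s1, [s3, s2]]
Expanding via [a, b] = ab - ba: 4 signed words (2^2 = 4).
Collect the words opening with s1:
  s1s2s3 appears with sign -1, giving the term -[[s1, s2], s3]
  s1s3s2 appears with sign +1, giving the term +[[s1, s3], s2]


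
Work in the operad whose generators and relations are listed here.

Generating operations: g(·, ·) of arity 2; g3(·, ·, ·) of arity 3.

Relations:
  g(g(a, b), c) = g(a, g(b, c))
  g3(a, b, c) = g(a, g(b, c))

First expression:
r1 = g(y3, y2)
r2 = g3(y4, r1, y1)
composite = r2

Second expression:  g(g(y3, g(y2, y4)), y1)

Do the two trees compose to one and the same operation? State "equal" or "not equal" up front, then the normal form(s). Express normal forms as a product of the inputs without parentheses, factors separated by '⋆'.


not equal; first: y4 ⋆ y3 ⋆ y2 ⋆ y1; second: y3 ⋆ y2 ⋆ y4 ⋆ y1


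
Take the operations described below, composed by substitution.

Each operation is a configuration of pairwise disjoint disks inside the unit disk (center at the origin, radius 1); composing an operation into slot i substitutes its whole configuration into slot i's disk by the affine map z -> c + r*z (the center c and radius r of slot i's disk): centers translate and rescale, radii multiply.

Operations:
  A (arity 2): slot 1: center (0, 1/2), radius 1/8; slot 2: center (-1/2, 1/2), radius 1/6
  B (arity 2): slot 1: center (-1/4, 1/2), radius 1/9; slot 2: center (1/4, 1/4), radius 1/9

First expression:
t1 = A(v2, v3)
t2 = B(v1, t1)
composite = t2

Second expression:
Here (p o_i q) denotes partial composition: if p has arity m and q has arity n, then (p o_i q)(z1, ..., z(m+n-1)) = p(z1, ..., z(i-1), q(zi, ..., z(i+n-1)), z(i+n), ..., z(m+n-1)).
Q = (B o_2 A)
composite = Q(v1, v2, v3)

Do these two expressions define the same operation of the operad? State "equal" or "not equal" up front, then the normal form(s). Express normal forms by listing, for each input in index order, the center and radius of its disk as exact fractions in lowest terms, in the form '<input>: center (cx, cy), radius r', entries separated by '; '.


The first composite normalizes to v1: center (-1/4, 1/2), radius 1/9; v2: center (1/4, 11/36), radius 1/72; v3: center (7/36, 11/36), radius 1/54
The second composite normalizes to v1: center (-1/4, 1/2), radius 1/9; v2: center (1/4, 11/36), radius 1/72; v3: center (7/36, 11/36), radius 1/54
The forms coincide; equal.

equal; both compose to v1: center (-1/4, 1/2), radius 1/9; v2: center (1/4, 11/36), radius 1/72; v3: center (7/36, 11/36), radius 1/54


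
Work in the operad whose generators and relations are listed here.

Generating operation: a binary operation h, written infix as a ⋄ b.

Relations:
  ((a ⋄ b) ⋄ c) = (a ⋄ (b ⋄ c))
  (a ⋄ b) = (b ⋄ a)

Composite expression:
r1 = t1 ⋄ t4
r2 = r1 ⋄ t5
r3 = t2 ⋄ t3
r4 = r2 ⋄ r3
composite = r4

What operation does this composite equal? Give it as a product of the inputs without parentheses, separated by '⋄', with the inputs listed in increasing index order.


t1 ⋄ t2 ⋄ t3 ⋄ t4 ⋄ t5

Shape and order are irrelevant to h; the t-input set decides.
(t1 ⋄ t4) spells out as t1 ⋄ t4
((t1 ⋄ t4) ⋄ t5) spells out as t1 ⋄ t4 ⋄ t5
(t2 ⋄ t3) spells out as t2 ⋄ t3
(((t1 ⋄ t4) ⋄ t5) ⋄ (t2 ⋄ t3)) spells out as t1 ⋄ t4 ⋄ t5 ⋄ t2 ⋄ t3
sorting the factors by input index: t1 ⋄ t2 ⋄ t3 ⋄ t4 ⋄ t5


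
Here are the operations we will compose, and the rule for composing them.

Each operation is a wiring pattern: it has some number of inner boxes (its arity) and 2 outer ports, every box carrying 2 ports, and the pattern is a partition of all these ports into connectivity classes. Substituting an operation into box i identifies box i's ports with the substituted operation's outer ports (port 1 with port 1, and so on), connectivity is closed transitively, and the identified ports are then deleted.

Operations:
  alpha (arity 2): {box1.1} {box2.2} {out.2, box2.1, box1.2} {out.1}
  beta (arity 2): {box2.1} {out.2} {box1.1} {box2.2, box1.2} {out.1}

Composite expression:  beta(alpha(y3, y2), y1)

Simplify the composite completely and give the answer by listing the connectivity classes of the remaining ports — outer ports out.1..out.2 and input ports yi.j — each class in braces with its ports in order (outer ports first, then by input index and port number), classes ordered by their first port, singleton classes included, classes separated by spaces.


{out.1} {out.2} {y1.1} {y1.2, y2.1, y3.2} {y2.2} {y3.1}


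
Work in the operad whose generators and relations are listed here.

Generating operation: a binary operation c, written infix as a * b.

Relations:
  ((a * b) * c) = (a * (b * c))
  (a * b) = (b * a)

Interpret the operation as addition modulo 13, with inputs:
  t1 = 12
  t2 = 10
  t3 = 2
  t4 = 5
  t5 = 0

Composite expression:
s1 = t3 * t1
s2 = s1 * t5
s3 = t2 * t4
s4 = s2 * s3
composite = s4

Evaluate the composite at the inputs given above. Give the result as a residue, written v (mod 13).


(t3 * t1) = 1
((t3 * t1) * t5) = 1
(t2 * t4) = 2
(((t3 * t1) * t5) * (t2 * t4)) = 3

3 (mod 13)


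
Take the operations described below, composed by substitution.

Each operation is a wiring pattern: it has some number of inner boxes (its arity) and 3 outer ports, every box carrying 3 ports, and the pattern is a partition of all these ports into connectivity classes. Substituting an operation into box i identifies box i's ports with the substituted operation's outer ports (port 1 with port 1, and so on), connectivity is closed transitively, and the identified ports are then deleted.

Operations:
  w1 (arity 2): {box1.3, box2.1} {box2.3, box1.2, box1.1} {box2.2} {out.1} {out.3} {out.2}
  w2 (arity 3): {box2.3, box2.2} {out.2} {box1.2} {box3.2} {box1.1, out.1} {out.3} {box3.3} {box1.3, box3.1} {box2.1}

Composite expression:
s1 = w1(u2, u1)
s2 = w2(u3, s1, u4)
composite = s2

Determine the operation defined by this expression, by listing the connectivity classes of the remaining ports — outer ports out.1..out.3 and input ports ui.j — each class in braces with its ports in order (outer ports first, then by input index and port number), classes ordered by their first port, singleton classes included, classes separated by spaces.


{out.1, u3.1} {out.2} {out.3} {u1.1, u2.3} {u1.2} {u1.3, u2.1, u2.2} {u3.2} {u3.3, u4.1} {u4.2} {u4.3}

After gluing at w2, chains via deleted ports link the u-ports.
composing w1 on (u2, u1), with out.j its own outer ports: {out.1} {out.2} {out.3} {u1.1, u2.3} {u1.2} {u1.3, u2.1, u2.2}
composing w2 on (u3, u2, u1, u4), with out.j its own outer ports: {out.1, u3.1} {out.2} {out.3} {u1.1, u2.3} {u1.2} {u1.3, u2.1, u2.2} {u3.2} {u3.3, u4.1} {u4.2} {u4.3}


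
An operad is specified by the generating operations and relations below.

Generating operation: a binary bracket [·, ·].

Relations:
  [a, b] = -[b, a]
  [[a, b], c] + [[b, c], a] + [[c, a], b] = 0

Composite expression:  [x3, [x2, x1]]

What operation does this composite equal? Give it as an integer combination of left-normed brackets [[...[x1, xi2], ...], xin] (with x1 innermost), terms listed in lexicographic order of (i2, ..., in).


[[x1, x2], x3]

A multilinear Lie element is pinned by x1-initial words (x1 innermost).
Composite bracket: [x3, [x2, x1]]
Each bracket splits as ab - ba, giving 4 signed words (2^2 = 4).
Keep just the words that open with x1:
  word x1x2x3 has sign +1, contributing +[[x1, x2], x3]


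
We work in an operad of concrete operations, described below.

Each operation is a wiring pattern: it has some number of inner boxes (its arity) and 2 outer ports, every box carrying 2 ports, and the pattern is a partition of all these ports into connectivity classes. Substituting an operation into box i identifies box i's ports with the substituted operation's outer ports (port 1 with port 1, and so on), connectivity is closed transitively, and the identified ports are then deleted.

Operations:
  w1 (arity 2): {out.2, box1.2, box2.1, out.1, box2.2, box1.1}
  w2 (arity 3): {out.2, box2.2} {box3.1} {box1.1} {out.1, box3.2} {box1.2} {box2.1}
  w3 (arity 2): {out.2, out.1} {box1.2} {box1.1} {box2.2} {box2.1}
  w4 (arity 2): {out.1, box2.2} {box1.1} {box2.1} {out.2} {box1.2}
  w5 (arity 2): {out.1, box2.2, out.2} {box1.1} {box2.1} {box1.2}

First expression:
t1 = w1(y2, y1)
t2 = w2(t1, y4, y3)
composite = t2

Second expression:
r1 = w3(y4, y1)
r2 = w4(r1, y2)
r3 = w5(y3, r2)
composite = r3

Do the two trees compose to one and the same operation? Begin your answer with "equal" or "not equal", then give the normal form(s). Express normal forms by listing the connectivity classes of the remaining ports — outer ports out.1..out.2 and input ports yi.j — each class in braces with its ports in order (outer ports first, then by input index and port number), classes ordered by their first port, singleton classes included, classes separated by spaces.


not equal; the first gives {out.1, y3.2} {out.2, y4.2} {y1.1, y1.2, y2.1, y2.2} {y3.1} {y4.1} and the second {out.1, out.2} {y1.1} {y1.2} {y2.1} {y2.2} {y3.1} {y3.2} {y4.1} {y4.2}

Reducing the first expression gives {out.1, y3.2} {out.2, y4.2} {y1.1, y1.2, y2.1, y2.2} {y3.1} {y4.1}
Reducing the second expression gives {out.1, out.2} {y1.1} {y1.2} {y2.1} {y2.2} {y3.1} {y3.2} {y4.1} {y4.2}
No match — not equal.


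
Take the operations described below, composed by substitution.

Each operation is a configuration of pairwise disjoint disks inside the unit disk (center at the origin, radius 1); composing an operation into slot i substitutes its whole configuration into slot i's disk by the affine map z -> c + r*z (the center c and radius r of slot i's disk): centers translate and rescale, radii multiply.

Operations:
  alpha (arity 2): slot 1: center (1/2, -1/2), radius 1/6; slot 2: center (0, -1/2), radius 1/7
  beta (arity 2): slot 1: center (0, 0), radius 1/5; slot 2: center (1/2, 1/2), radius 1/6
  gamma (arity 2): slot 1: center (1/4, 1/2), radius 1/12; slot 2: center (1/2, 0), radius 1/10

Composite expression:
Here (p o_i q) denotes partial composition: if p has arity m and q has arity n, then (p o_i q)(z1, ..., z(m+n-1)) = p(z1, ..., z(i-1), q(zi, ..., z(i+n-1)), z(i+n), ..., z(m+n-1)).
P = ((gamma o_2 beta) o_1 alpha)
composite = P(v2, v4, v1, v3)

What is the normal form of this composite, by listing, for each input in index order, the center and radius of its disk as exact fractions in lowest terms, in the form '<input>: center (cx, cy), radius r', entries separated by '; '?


v1: center (1/2, 0), radius 1/50; v2: center (7/24, 11/24), radius 1/72; v3: center (11/20, 1/20), radius 1/60; v4: center (1/4, 11/24), radius 1/84

Nesting under gamma composes maps z -> c + r*z down each v-path.
input v2: composing its 2 substitution steps yields center (7/24, 11/24), radius 1/72
input v4: composing its 2 substitution steps yields center (1/4, 11/24), radius 1/84
input v1: composing its 2 substitution steps yields center (1/2, 0), radius 1/50
input v3: composing its 2 substitution steps yields center (11/20, 1/20), radius 1/60


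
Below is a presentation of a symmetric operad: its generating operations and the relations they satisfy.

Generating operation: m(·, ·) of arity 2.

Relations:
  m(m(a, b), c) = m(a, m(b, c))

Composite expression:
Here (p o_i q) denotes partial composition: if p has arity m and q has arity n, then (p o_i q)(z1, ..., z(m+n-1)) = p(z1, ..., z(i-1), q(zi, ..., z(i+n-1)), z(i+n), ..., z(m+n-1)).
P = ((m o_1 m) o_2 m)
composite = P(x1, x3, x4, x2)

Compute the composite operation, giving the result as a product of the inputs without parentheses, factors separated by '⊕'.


x1 ⊕ x3 ⊕ x4 ⊕ x2

All parenthesizations of m agree; list the x-inputs left to right.
m(x3, x4) linearizes to x3 ⊕ x4
m(x1, m(x3, x4)) linearizes to x1 ⊕ x3 ⊕ x4
m(m(x1, m(x3, x4)), x2) linearizes to x1 ⊕ x3 ⊕ x4 ⊕ x2


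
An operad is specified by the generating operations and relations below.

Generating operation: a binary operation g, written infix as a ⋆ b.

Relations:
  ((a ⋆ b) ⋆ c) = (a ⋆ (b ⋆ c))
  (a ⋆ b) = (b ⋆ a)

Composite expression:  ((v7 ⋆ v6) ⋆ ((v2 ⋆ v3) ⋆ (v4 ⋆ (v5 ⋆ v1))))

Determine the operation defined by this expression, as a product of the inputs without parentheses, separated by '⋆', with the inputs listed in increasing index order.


Any arrangement under g is one operation, so sort the v-inputs.
(v7 ⋆ v6) collapses to v7 ⋆ v6
(v2 ⋆ v3) collapses to v2 ⋆ v3
(v5 ⋆ v1) collapses to v5 ⋆ v1
(v4 ⋆ (v5 ⋆ v1)) collapses to v4 ⋆ v5 ⋆ v1
((v2 ⋆ v3) ⋆ (v4 ⋆ (v5 ⋆ v1))) collapses to v2 ⋆ v3 ⋆ v4 ⋆ v5 ⋆ v1
((v7 ⋆ v6) ⋆ ((v2 ⋆ v3) ⋆ (v4 ⋆ (v5 ⋆ v1)))) collapses to v7 ⋆ v6 ⋆ v2 ⋆ v3 ⋆ v4 ⋆ v5 ⋆ v1
rearranged into index order: v1 ⋆ v2 ⋆ v3 ⋆ v4 ⋆ v5 ⋆ v6 ⋆ v7

v1 ⋆ v2 ⋆ v3 ⋆ v4 ⋆ v5 ⋆ v6 ⋆ v7


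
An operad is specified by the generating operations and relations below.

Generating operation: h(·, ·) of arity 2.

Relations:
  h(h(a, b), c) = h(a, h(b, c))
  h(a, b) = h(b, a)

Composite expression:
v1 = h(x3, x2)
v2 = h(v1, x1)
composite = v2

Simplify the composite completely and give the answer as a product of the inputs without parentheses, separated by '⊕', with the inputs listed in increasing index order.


x1 ⊕ x2 ⊕ x3

Both nesting and order wash out for h; what remains is which x's occur.
h(x3, x2) collapses to x3 ⊕ x2
h(h(x3, x2), x1) collapses to x3 ⊕ x2 ⊕ x1
commutativity sorts the factors: x1 ⊕ x2 ⊕ x3


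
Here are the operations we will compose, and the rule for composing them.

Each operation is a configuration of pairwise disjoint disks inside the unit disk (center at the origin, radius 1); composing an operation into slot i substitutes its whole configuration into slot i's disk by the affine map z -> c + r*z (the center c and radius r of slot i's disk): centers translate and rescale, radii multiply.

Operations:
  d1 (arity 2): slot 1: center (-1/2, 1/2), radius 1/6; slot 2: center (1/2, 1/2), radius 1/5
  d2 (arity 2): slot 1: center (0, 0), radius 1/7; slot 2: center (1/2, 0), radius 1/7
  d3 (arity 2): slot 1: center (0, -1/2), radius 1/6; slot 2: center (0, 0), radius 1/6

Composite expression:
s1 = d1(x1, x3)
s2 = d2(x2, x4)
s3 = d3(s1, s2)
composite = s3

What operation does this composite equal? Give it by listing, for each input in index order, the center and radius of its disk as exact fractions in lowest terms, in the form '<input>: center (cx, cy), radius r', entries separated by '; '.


Nesting under d3 composes maps z -> c + r*z down each x-path.
for x1, the 2-step affine chain lands on center (-1/12, -5/12), radius 1/36
for x3, the 2-step affine chain lands on center (1/12, -5/12), radius 1/30
for x2, the 2-step affine chain lands on center (0, 0), radius 1/42
for x4, the 2-step affine chain lands on center (1/12, 0), radius 1/42

x1: center (-1/12, -5/12), radius 1/36; x2: center (0, 0), radius 1/42; x3: center (1/12, -5/12), radius 1/30; x4: center (1/12, 0), radius 1/42


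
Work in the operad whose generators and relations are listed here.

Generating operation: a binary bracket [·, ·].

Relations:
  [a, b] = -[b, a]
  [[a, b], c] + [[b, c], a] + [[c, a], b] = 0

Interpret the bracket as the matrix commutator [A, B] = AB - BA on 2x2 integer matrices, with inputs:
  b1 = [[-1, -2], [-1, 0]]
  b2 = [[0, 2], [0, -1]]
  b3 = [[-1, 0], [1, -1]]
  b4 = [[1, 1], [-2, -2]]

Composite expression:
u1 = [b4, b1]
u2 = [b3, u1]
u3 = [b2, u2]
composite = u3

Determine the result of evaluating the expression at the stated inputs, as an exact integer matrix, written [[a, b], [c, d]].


[b4, b1] = [[-5, -5], [5, 5]]
[b3, [b4, b1]] = [[5, 0], [-10, -5]]
[b2, [b3, [b4, b1]]] = [[-20, -20], [10, 20]]

[[-20, -20], [10, 20]]


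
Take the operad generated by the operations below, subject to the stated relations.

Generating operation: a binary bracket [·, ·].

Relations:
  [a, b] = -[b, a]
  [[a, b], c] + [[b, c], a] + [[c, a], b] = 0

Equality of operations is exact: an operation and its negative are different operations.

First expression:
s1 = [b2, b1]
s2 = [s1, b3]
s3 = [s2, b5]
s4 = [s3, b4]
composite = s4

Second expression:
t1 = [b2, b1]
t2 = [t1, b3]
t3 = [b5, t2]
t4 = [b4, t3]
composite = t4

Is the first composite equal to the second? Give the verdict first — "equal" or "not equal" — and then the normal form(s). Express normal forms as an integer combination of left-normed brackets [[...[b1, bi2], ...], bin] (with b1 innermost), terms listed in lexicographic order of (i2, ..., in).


equal; both compose to -[[[[b1, b2], b3], b5], b4]

Normal form of the first expression: -[[[[b1, b2], b3], b5], b4]
Normal form of the second expression: -[[[[b1, b2], b3], b5], b4]
One common form — equal.


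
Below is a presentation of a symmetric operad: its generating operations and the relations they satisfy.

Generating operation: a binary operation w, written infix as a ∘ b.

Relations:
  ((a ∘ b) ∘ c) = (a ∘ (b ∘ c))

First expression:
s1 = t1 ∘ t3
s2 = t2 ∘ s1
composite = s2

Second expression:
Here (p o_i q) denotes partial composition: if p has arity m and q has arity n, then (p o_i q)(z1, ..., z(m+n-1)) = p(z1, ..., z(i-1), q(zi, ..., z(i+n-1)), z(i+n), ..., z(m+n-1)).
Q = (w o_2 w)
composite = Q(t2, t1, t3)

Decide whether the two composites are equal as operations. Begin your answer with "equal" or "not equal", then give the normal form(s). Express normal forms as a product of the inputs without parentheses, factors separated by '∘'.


equal; both compose to t2 ∘ t1 ∘ t3


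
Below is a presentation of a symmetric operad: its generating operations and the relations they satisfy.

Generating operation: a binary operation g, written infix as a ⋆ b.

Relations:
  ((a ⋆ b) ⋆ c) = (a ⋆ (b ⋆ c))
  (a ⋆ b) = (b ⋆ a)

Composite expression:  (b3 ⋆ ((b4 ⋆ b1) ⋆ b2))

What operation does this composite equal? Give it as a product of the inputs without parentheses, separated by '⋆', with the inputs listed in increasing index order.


b1 ⋆ b2 ⋆ b3 ⋆ b4

Reordering under g is free, so list the b-inputs canonically.
(b4 ⋆ b1) collapses to b4 ⋆ b1
((b4 ⋆ b1) ⋆ b2) collapses to b4 ⋆ b1 ⋆ b2
(b3 ⋆ ((b4 ⋆ b1) ⋆ b2)) collapses to b3 ⋆ b4 ⋆ b1 ⋆ b2
the factors in increasing index order: b1 ⋆ b2 ⋆ b3 ⋆ b4


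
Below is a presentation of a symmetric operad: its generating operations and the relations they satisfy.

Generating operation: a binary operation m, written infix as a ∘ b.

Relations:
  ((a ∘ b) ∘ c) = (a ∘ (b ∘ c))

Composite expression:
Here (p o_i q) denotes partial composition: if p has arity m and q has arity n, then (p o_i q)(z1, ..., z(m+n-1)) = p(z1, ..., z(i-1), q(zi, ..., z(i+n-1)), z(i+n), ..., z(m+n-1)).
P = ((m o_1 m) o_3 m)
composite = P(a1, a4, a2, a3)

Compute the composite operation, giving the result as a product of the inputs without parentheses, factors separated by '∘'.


a1 ∘ a4 ∘ a2 ∘ a3

Under associativity of m, the answer is the a's in reading order.
(a1 ∘ a4) reduces to a1 ∘ a4
(a2 ∘ a3) reduces to a2 ∘ a3
((a1 ∘ a4) ∘ (a2 ∘ a3)) reduces to a1 ∘ a4 ∘ a2 ∘ a3


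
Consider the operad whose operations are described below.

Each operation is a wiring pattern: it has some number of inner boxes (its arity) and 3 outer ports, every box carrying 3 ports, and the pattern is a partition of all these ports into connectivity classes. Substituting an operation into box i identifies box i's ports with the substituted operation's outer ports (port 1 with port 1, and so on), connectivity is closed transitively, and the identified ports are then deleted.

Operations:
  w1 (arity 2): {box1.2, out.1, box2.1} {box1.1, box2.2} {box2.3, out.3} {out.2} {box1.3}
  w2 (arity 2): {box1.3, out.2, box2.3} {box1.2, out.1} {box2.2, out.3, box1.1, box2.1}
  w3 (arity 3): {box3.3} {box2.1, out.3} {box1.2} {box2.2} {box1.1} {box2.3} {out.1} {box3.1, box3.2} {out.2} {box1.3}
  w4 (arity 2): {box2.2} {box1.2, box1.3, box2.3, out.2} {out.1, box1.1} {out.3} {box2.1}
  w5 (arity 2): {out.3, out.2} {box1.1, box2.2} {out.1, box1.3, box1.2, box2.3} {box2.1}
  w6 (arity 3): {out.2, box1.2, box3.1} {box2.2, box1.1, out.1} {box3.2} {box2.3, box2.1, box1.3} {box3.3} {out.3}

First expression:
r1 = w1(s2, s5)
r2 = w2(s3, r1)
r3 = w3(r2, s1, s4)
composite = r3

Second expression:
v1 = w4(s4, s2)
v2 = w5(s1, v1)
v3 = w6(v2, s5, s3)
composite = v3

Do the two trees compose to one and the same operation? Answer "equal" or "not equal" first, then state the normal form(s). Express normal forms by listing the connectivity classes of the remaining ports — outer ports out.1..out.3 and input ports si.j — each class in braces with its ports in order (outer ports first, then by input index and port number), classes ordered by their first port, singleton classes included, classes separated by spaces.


Reducing the first expression gives {out.1} {out.2} {out.3, s1.1} {s1.2} {s1.3} {s2.1, s5.2} {s2.2, s3.1, s5.1} {s2.3} {s3.2} {s3.3, s5.3} {s4.1, s4.2} {s4.3}
Reducing the second expression gives {out.1, s1.2, s1.3, s5.2} {out.2, s3.1, s5.1, s5.3} {out.3} {s1.1, s2.3, s4.2, s4.3} {s2.1} {s2.2} {s3.2} {s3.3} {s4.1}
Distinct normal forms: not equal.

not equal — first {out.1} {out.2} {out.3, s1.1} {s1.2} {s1.3} {s2.1, s5.2} {s2.2, s3.1, s5.1} {s2.3} {s3.2} {s3.3, s5.3} {s4.1, s4.2} {s4.3}, second {out.1, s1.2, s1.3, s5.2} {out.2, s3.1, s5.1, s5.3} {out.3} {s1.1, s2.3, s4.2, s4.3} {s2.1} {s2.2} {s3.2} {s3.3} {s4.1}


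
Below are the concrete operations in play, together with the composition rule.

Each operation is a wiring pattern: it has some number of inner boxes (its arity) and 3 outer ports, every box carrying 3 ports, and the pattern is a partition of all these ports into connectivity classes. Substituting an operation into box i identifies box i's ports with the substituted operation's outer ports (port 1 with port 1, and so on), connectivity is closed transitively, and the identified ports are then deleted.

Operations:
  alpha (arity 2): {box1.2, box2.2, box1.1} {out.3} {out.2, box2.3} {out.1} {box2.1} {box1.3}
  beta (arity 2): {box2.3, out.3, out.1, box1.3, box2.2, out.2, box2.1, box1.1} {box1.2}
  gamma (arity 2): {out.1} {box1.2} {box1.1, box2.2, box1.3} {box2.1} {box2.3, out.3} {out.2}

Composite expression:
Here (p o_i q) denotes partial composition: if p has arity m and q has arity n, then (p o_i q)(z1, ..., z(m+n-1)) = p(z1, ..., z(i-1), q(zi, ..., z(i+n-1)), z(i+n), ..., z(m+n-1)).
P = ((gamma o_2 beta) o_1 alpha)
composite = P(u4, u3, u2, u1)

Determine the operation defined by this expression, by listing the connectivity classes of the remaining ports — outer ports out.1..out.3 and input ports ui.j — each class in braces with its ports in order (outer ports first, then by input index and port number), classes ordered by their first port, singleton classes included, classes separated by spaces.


Reachability decides: close wires over gamma-identified ports.
stage alpha: inputs (u4, u3), connectivity {out.1} {out.2, u3.3} {out.3} {u3.1} {u3.2, u4.1, u4.2} {u4.3}, out.j its boundary
stage beta: inputs (u2, u1), connectivity {out.1, out.2, out.3, u1.1, u1.2, u1.3, u2.1, u2.3} {u2.2}, out.j its boundary
stage gamma: inputs (u4, u3, u2, u1), connectivity {out.1} {out.2} {out.3, u1.1, u1.2, u1.3, u2.1, u2.3} {u2.2} {u3.1} {u3.2, u4.1, u4.2} {u3.3} {u4.3}, out.j its boundary

{out.1} {out.2} {out.3, u1.1, u1.2, u1.3, u2.1, u2.3} {u2.2} {u3.1} {u3.2, u4.1, u4.2} {u3.3} {u4.3}


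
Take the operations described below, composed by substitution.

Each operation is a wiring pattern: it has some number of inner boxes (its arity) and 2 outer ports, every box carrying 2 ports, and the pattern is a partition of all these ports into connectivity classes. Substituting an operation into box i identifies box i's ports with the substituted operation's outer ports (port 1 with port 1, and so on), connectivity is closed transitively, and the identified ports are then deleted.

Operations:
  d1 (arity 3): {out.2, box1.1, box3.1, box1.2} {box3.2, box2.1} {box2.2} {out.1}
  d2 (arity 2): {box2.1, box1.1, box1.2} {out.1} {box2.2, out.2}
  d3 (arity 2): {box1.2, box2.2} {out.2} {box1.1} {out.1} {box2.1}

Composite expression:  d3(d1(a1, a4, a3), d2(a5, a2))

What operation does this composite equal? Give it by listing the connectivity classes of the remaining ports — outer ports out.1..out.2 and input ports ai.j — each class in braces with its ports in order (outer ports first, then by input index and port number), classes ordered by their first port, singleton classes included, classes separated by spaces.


{out.1} {out.2} {a1.1, a1.2, a2.2, a3.1} {a2.1, a5.1, a5.2} {a3.2, a4.1} {a4.2}

Reachability decides: close wires over d3-identified ports.
the subtree at d1 composes to {out.1} {out.2, a1.1, a1.2, a3.1} {a3.2, a4.1} {a4.2} on (a1, a4, a3); out.j = own outer ports
the subtree at d2 composes to {out.1} {out.2, a2.2} {a2.1, a5.1, a5.2} on (a5, a2); out.j = own outer ports
the subtree at d3 composes to {out.1} {out.2} {a1.1, a1.2, a2.2, a3.1} {a2.1, a5.1, a5.2} {a3.2, a4.1} {a4.2} on (a1, a4, a3, a5, a2); out.j = own outer ports


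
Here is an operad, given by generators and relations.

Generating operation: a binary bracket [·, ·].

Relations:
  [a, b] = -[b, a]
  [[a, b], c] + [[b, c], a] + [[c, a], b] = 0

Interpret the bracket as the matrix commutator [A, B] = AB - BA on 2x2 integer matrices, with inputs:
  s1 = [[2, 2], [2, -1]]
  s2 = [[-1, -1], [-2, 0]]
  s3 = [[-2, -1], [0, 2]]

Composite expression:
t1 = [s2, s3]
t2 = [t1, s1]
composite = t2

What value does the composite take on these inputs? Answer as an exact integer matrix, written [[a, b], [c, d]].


[s2, s3] = [[-2, -3], [8, 2]]
[[s2, s3], s1] = [[-22, 1], [32, 22]]

[[-22, 1], [32, 22]]


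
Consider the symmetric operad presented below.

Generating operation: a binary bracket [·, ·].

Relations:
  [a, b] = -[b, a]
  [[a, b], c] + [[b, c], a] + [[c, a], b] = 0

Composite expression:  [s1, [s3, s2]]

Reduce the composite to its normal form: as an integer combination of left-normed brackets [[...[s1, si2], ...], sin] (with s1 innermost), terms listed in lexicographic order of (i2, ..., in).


A multilinear Lie element is pinned by s1-initial words (s1 innermost).
Composite bracket: [s1, [s3, s2]]
Under [a, b] = ab - ba we get 4 signed associative words (2^2 = 4).
Words beginning with s1 determine it all:
  the word s1s2s3 carries sign -1 and contributes -[[s1, s2], s3]
  the word s1s3s2 carries sign +1 and contributes +[[s1, s3], s2]

-[[s1, s2], s3] + [[s1, s3], s2]


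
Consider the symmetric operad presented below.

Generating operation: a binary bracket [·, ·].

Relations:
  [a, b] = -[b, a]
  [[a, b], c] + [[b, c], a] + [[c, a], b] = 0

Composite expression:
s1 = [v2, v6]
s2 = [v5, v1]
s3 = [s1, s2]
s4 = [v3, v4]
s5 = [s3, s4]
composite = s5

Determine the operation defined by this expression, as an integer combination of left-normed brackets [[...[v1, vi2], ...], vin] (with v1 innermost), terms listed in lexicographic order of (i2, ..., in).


Expand each bracket as ab - ba; the v1-initial words give the coefficients.
Composite bracket: [[[v2, v6], [v5, v1]], [v3, v4]]
Expanding via [a, b] = ab - ba: 32 signed words (2^5 = 32).
Only words starting with v1 matter:
  v1v5v2v6v3v4 appears with sign +1, giving the term +[[[[[v1, v5], v2], v6], v3], v4]
  v1v5v2v6v4v3 appears with sign -1, giving the term -[[[[[v1, v5], v2], v6], v4], v3]
  v1v5v6v2v3v4 appears with sign -1, giving the term -[[[[[v1, v5], v6], v2], v3], v4]
  v1v5v6v2v4v3 appears with sign +1, giving the term +[[[[[v1, v5], v6], v2], v4], v3]

[[[[[v1, v5], v2], v6], v3], v4] - [[[[[v1, v5], v2], v6], v4], v3] - [[[[[v1, v5], v6], v2], v3], v4] + [[[[[v1, v5], v6], v2], v4], v3]


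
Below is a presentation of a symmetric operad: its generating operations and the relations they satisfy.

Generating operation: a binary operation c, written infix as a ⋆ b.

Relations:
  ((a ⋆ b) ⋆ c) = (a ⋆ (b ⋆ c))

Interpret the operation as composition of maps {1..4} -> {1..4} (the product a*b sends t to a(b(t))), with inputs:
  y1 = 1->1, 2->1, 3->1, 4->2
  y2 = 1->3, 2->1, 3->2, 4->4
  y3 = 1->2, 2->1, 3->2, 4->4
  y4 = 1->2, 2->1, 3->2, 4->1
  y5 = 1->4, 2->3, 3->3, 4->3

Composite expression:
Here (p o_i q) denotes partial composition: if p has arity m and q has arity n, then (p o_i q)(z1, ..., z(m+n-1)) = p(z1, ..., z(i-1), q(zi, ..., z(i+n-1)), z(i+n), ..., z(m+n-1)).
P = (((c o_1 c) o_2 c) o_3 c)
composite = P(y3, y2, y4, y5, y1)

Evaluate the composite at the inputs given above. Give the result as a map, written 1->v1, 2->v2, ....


(y4 ⋆ y5) = 1->1, 2->2, 3->2, 4->2
(y2 ⋆ (y4 ⋆ y5)) = 1->3, 2->1, 3->1, 4->1
(y3 ⋆ (y2 ⋆ (y4 ⋆ y5))) = 1->2, 2->2, 3->2, 4->2
((y3 ⋆ (y2 ⋆ (y4 ⋆ y5))) ⋆ y1) = 1->2, 2->2, 3->2, 4->2

1->2, 2->2, 3->2, 4->2


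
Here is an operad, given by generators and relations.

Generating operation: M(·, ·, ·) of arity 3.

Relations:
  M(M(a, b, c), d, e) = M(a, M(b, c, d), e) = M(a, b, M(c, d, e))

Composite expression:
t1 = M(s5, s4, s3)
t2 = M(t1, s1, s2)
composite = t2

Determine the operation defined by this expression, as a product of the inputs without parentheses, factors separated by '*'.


Under associativity of M, the answer is the s's in reading order.
M(s5, s4, s3) flattens to s5 * s4 * s3
M(M(s5, s4, s3), s1, s2) flattens to s5 * s4 * s3 * s1 * s2

s5 * s4 * s3 * s1 * s2


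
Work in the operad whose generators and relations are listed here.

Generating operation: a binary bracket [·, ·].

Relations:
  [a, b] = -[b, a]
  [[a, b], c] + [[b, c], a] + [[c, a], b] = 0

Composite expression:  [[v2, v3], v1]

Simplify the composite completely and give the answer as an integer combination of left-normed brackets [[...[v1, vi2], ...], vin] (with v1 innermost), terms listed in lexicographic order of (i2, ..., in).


-[[v1, v2], v3] + [[v1, v3], v2]


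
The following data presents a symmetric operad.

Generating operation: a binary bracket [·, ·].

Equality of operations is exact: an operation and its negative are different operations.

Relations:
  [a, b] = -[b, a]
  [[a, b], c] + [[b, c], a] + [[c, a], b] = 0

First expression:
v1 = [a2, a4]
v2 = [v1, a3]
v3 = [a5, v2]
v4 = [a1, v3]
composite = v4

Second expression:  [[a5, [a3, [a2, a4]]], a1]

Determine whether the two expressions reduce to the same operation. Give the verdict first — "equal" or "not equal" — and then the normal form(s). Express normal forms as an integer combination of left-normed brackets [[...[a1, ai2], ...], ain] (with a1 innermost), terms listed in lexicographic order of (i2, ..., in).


Reducing the first expression gives -[[[[a1, a2], a4], a3], a5] + [[[[a1, a3], a2], a4], a5] - [[[[a1, a3], a4], a2], a5] + [[[[a1, a4], a2], a3], a5] + [[[[a1, a5], a2], a4], a3] - [[[[a1, a5], a3], a2], a4] + [[[[a1, a5], a3], a4], a2] - [[[[a1, a5], a4], a2], a3]
Reducing the second expression gives -[[[[a1, a2], a4], a3], a5] + [[[[a1, a3], a2], a4], a5] - [[[[a1, a3], a4], a2], a5] + [[[[a1, a4], a2], a3], a5] + [[[[a1, a5], a2], a4], a3] - [[[[a1, a5], a3], a2], a4] + [[[[a1, a5], a3], a4], a2] - [[[[a1, a5], a4], a2], a3]
The forms coincide; equal.

equal; both compose to -[[[[a1, a2], a4], a3], a5] + [[[[a1, a3], a2], a4], a5] - [[[[a1, a3], a4], a2], a5] + [[[[a1, a4], a2], a3], a5] + [[[[a1, a5], a2], a4], a3] - [[[[a1, a5], a3], a2], a4] + [[[[a1, a5], a3], a4], a2] - [[[[a1, a5], a4], a2], a3]
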